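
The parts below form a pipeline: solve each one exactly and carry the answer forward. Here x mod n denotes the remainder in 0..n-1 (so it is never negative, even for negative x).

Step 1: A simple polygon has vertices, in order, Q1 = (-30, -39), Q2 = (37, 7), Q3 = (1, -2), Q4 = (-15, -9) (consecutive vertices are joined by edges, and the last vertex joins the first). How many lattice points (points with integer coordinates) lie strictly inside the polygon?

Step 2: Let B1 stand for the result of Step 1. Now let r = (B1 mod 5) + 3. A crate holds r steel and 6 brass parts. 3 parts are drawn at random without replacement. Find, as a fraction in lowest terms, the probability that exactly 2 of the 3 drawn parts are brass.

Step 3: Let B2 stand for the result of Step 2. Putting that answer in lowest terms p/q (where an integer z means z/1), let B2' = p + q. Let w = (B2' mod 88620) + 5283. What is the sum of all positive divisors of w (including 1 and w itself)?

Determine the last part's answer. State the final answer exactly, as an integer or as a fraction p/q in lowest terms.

Step 1: cross terms: (-30*7 - 37*-39)=1233, (37*-2 - 1*7)=-81, (1*-9 - -15*-2)=-39, (-15*-39 - -30*-9)=315; twice the area = |1428| = 1428; area = 714; boundary points = 1 + 9 + 1 + 15 = 26; strictly interior points = area - boundary/2 + 1 = 702; answer 702
Step 2: B1 = 702; r = 5; total draws C(11,3) = 165; favorable C(6,2)*C(5,1) = 75; P = 5/11; answer 5/11
Step 3: B2 = 5/11; threaded value p + q = 16; w = 5299; 5299 = 7 * 757; sigma = (1 + 7) * (1 + 757) = 8 * 758 = 6064; answer 6064

6064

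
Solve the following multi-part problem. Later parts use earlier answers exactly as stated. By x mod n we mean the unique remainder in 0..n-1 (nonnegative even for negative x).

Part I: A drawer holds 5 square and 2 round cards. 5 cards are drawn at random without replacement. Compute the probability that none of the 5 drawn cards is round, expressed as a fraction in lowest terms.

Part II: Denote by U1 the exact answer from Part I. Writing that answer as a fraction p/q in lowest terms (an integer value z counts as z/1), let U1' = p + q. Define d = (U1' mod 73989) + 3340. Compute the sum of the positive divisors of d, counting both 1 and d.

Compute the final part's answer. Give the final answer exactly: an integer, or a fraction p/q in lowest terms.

Part I: total draws C(7,5) = 21; favorable C(5,5) = 1; P = 1/21; answer 1/21
Part II: U1 = 1/21; threaded value p + q = 22; d = 3362; 3362 = 2 * 41^2; sigma = (1 + 2) * (1 + 41 + 1681) = 3 * 1723 = 5169; answer 5169

5169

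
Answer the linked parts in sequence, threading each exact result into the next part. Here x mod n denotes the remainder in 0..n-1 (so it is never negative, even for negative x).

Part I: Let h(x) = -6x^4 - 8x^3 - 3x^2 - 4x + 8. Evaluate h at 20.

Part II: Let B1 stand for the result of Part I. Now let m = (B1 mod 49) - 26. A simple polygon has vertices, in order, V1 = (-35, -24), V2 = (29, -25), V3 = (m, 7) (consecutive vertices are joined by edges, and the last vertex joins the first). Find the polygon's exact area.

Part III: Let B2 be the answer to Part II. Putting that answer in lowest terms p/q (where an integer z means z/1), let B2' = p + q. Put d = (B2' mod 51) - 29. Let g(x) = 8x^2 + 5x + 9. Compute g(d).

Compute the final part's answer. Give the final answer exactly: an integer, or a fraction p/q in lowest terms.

2802

Part I: -6*(20)^4 - 8*(20)^3 - 3*(20)^2 - 4*(20)^1 + 8 = (-960000) + (-64000) + (-1200) + (-80) + (8) = -1025272; answer -1025272
Part II: B1 = -1025272; m = -22; cross terms: (-35*-25 - 29*-24)=1571, (29*7 - -22*-25)=-347, (-22*-24 - -35*7)=773; twice the area = |1997| = 1997; area = 1997/2; answer 1997/2
Part III: B2 = 1997/2; threaded value p + q = 1999; d = -19; 8*(-19)^2 + 5*(-19)^1 + 9 = (2888) + (-95) + (9) = 2802; answer 2802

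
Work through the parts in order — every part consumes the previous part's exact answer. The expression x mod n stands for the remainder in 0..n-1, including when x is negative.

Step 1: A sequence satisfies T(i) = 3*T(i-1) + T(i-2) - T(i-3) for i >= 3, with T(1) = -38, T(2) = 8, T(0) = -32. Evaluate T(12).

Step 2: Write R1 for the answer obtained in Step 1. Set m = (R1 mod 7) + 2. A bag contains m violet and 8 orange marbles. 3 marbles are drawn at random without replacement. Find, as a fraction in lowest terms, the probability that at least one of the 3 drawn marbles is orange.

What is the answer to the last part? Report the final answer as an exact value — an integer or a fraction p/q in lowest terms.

Step 1: T(3) = 3*(8) + 1*(-38) - 1*(-32) = 18; iterating: T(3)=18, T(4)=100, T(5)=310, T(6)=1012, T(7)=3246, T(8)=10440, T(9)=33554, T(10)=107856, T(11)=346682, T(12)=1114348; answer 1114348
Step 2: R1 = 1114348; m = 6; total draws C(14,3) = 364; complement C(6,3) = 20; favorable 364 - 20 = 344; P = 86/91; answer 86/91

86/91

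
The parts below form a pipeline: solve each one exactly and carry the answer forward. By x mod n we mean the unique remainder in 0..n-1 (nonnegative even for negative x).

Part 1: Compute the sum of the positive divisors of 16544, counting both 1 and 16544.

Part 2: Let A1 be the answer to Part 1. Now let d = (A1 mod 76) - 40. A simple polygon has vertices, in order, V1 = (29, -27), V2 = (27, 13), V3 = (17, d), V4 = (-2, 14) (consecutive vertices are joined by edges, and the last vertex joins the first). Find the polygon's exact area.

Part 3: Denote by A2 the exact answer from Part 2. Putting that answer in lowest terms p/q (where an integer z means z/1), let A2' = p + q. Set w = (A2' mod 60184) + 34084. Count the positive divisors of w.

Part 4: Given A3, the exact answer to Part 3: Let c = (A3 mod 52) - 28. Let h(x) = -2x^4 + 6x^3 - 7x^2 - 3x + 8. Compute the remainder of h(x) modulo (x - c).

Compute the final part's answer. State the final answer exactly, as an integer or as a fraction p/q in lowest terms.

-535714

Part 1: 16544 = 2^5 * 11 * 47; sigma = (1 + 2 + 4 + 8 + 16 + 32) * (1 + 11) * (1 + 47) = 63 * 12 * 48 = 36288; answer 36288
Part 2: A1 = 36288; d = -4; cross terms: (29*13 - 27*-27)=1106, (27*-4 - 17*13)=-329, (17*14 - -2*-4)=230, (-2*-27 - 29*14)=-352; twice the area = |655| = 655; area = 655/2; answer 655/2
Part 3: A2 = 655/2; threaded value p + q = 657; w = 34741; 34741 = 7^2 * 709; number of divisors = (2+1) * (1+1) = 6; answer 6
Part 4: A3 = 6; c = -22; remainder = value at the root: -2*(-22)^4 + 6*(-22)^3 - 7*(-22)^2 - 3*(-22)^1 + 8 = (-468512) + (-63888) + (-3388) + (66) + (8) = -535714; answer -535714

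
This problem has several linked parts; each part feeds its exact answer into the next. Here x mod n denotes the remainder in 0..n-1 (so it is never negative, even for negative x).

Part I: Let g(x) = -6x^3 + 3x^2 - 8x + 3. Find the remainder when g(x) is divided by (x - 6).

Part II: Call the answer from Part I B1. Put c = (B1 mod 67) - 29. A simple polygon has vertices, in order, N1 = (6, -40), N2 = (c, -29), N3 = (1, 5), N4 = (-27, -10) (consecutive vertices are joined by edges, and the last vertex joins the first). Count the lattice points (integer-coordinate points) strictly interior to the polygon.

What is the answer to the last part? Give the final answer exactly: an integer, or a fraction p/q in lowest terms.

805

Part I: remainder = value at the root: -6*(6)^3 + 3*(6)^2 - 8*(6)^1 + 3 = (-1296) + (108) + (-48) + (3) = -1233; answer -1233
Part II: B1 = -1233; c = 11; cross terms: (6*-29 - 11*-40)=266, (11*5 - 1*-29)=84, (1*-10 - -27*5)=125, (-27*-40 - 6*-10)=1140; twice the area = |1615| = 1615; area = 1615/2; boundary points = 1 + 2 + 1 + 3 = 7; strictly interior points = area - boundary/2 + 1 = 805; answer 805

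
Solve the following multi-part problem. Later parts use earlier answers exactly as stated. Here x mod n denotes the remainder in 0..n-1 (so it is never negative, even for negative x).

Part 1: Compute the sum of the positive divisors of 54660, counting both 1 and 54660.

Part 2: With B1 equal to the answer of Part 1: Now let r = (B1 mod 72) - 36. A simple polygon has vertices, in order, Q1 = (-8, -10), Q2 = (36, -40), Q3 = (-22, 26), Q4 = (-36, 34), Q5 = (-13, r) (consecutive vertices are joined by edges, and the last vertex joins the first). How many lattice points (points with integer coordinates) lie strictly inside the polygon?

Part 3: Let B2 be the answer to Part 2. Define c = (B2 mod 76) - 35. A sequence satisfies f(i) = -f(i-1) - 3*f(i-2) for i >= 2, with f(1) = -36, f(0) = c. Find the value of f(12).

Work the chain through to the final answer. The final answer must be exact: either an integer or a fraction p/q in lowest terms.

7278

Part 1: 54660 = 2^2 * 3 * 5 * 911; sigma = (1 + 2 + 4) * (1 + 3) * (1 + 5) * (1 + 911) = 7 * 4 * 6 * 912 = 153216; answer 153216
Part 2: B1 = 153216; r = -36; cross terms: (-8*-40 - 36*-10)=680, (36*26 - -22*-40)=56, (-22*34 - -36*26)=188, (-36*-36 - -13*34)=1738, (-13*-10 - -8*-36)=-158; twice the area = |2504| = 2504; area = 1252; boundary points = 2 + 2 + 2 + 1 + 1 = 8; strictly interior points = area - boundary/2 + 1 = 1249; answer 1249
Part 3: B2 = 1249; c = -2; f(2) = -1*(-36) - 3*(-2) = 42; iterating: f(2)=42, f(3)=66, f(4)=-192, f(5)=-6, f(6)=582, f(7)=-564, f(8)=-1182, f(9)=2874, f(10)=672, f(11)=-9294, f(12)=7278; answer 7278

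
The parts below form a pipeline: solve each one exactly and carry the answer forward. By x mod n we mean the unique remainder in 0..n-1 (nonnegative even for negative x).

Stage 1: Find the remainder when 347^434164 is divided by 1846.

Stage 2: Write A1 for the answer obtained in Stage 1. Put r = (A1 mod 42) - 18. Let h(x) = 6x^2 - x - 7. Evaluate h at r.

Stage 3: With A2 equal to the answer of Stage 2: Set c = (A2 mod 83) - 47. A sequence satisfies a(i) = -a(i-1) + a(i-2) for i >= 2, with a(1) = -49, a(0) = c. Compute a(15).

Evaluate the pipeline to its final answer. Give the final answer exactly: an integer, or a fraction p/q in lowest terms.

-37053

Stage 1: squarings mod 1846: 347^1=347, 347^2=419, 347^4=191, 347^8=1407, 347^16=737, 347^32=445, 347^64=503, 347^128=107, 347^256=373, 347^512=679, 347^1024=1387, 347^2048=237, 347^4096=789, 347^8192=419, 347^16384=191, 347^32768=1407, 347^65536=737, 347^131072=445, 347^262144=503; 347^434164 = 347^4 * 347^16 * 347^32 * 347^64 * 347^128 * 347^256 * 347^512 * 347^1024 * 347^2048 * 347^4096 * 347^32768 * 347^131072 * 347^262144 = 217 (mod 1846); answer 217
Stage 2: A1 = 217; r = -11; 6*(-11)^2 - 1*(-11)^1 - 7 = (726) + (11) + (-7) = 730; answer 730
Stage 3: A2 = 730; c = 19; a(2) = -1*(-49) + 1*(19) = 68; iterating: a(2)=68, a(3)=-117, a(4)=185, a(5)=-302, a(6)=487, a(7)=-789, a(8)=1276, a(9)=-2065, a(10)=3341, a(11)=-5406, a(12)=8747, a(13)=-14153, a(14)=22900, a(15)=-37053; answer -37053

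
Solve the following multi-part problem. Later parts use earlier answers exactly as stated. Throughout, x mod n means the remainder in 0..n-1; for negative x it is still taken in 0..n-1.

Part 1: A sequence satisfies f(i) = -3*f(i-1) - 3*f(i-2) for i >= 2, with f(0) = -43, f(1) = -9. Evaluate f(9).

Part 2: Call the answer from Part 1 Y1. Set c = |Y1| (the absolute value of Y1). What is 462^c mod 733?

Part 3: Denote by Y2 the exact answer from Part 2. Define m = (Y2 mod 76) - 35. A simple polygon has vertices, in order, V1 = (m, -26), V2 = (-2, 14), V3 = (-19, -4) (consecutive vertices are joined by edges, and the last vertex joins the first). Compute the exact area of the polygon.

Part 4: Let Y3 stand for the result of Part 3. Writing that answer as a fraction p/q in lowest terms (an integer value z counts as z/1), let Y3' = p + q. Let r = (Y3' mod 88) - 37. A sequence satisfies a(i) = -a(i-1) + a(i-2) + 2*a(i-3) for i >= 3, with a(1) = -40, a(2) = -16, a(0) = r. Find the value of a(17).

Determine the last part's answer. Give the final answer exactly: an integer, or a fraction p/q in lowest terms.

3972

Part 1: f(2) = -3*(-9) - 3*(-43) = 156; iterating: f(2)=156, f(3)=-441, f(4)=855, f(5)=-1242, f(6)=1161, f(7)=243, f(8)=-4212, f(9)=11907; answer 11907
Part 2: Y1 = 11907; c = 11907; squarings mod 733: 462^1=462, 462^2=141, 462^4=90, 462^8=37, 462^16=636, 462^32=613, 462^64=473, 462^128=164, 462^256=508, 462^512=48, 462^1024=105, 462^2048=30, 462^4096=167, 462^8192=35; 462^11907 = 462^1 * 462^2 * 462^128 * 462^512 * 462^1024 * 462^2048 * 462^8192 = 242 (mod 733); answer 242
Part 3: Y2 = 242; m = -21; cross terms: (-21*14 - -2*-26)=-346, (-2*-4 - -19*14)=274, (-19*-26 - -21*-4)=410; twice the area = |338| = 338; area = 169; answer 169
Part 4: Y3 = 169; threaded value p + q = 170; r = 45; a(3) = -1*(-16) + 1*(-40) + 2*(45) = 66; iterating: a(3)=66, a(4)=-162, a(5)=196, a(6)=-226, a(7)=98, a(8)=68, a(9)=-422, a(10)=686, a(11)=-972, a(12)=814, a(13)=-414, a(14)=-716, a(15)=1930, a(16)=-3474, a(17)=3972; answer 3972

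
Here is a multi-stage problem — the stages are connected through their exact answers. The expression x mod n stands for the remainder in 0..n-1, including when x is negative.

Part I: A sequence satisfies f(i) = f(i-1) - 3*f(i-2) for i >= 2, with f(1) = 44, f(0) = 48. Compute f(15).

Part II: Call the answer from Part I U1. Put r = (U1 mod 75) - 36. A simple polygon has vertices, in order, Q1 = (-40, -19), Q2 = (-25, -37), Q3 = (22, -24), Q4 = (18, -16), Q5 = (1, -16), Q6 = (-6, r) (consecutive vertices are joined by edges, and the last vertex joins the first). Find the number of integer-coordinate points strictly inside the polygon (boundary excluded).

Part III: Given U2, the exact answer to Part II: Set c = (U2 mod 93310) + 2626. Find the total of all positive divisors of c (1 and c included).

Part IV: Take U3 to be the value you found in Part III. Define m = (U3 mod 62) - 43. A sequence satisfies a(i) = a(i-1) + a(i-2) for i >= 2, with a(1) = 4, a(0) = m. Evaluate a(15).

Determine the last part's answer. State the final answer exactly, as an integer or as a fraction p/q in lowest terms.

-8493

Part I: f(2) = 1*(44) - 3*(48) = -100; iterating: f(2)=-100, f(3)=-232, f(4)=68, f(5)=764, f(6)=560, f(7)=-1732, f(8)=-3412, f(9)=1784, f(10)=12020, f(11)=6668, f(12)=-29392, f(13)=-49396, f(14)=38780, f(15)=186968; answer 186968
Part II: U1 = 186968; r = 32; cross terms: (-40*-37 - -25*-19)=1005, (-25*-24 - 22*-37)=1414, (22*-16 - 18*-24)=80, (18*-16 - 1*-16)=-272, (1*32 - -6*-16)=-64, (-6*-19 - -40*32)=1394; twice the area = |3557| = 3557; area = 3557/2; boundary points = 3 + 1 + 4 + 17 + 1 + 17 = 43; strictly interior points = area - boundary/2 + 1 = 1758; answer 1758
Part III: U2 = 1758; c = 4384; 4384 = 2^5 * 137; sigma = (1 + 2 + 4 + 8 + 16 + 32) * (1 + 137) = 63 * 138 = 8694; answer 8694
Part IV: U3 = 8694; m = -29; a(2) = 1*(4) + 1*(-29) = -25; iterating: a(2)=-25, a(3)=-21, a(4)=-46, a(5)=-67, a(6)=-113, a(7)=-180, a(8)=-293, a(9)=-473, a(10)=-766, a(11)=-1239, a(12)=-2005, a(13)=-3244, a(14)=-5249, a(15)=-8493; answer -8493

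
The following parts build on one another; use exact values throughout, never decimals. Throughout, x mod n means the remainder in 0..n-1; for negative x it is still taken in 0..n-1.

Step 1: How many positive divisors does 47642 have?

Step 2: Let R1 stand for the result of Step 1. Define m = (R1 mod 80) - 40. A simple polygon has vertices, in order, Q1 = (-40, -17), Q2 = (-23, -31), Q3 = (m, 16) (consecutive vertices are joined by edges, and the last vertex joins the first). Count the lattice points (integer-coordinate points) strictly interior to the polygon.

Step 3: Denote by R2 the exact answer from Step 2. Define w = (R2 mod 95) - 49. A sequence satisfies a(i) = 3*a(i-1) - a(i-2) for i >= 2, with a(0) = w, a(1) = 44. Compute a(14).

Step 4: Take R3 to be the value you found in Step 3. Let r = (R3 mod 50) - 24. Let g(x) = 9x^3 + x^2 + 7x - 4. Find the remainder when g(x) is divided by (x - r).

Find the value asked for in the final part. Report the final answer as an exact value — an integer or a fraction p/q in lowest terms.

Step 1: 47642 = 2 * 7 * 41 * 83; number of divisors = (1+1) * (1+1) * (1+1) * (1+1) = 16; answer 16
Step 2: R1 = 16; m = -24; cross terms: (-40*-31 - -23*-17)=849, (-23*16 - -24*-31)=-1112, (-24*-17 - -40*16)=1048; twice the area = |785| = 785; area = 785/2; boundary points = 1 + 1 + 1 = 3; strictly interior points = area - boundary/2 + 1 = 392; answer 392
Step 3: R2 = 392; w = -37; a(2) = 3*(44) - 1*(-37) = 169; iterating: a(2)=169, a(3)=463, a(4)=1220, a(5)=3197, a(6)=8371, a(7)=21916, a(8)=57377, a(9)=150215, a(10)=393268, a(11)=1029589, a(12)=2695499, a(13)=7056908, a(14)=18475225; answer 18475225
Step 4: R3 = 18475225; r = 1; remainder = value at the root: 9*(1)^3 + 1*(1)^2 + 7*(1)^1 - 4 = (9) + (1) + (7) + (-4) = 13; answer 13

13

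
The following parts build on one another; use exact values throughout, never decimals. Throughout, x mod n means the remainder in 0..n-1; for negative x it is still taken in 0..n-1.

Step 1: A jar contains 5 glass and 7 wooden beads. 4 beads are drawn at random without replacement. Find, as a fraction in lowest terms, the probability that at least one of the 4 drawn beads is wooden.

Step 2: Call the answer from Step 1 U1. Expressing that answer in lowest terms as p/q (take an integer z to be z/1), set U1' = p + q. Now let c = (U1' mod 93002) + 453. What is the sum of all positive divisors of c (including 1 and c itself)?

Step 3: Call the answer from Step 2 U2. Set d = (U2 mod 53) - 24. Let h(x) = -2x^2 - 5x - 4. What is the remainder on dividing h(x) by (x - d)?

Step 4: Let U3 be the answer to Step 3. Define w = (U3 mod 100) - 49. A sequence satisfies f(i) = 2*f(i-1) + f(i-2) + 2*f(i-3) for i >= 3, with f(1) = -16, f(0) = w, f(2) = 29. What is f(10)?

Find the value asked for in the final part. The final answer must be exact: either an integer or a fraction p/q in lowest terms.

96509

Step 1: total draws C(12,4) = 495; complement C(5,4) = 5; favorable 495 - 5 = 490; P = 98/99; answer 98/99
Step 2: U1 = 98/99; threaded value p + q = 197; c = 650; 650 = 2 * 5^2 * 13; sigma = (1 + 2) * (1 + 5 + 25) * (1 + 13) = 3 * 31 * 14 = 1302; answer 1302
Step 3: U2 = 1302; d = 6; remainder = value at the root: -2*(6)^2 - 5*(6)^1 - 4 = (-72) + (-30) + (-4) = -106; answer -106
Step 4: U3 = -106; w = 45; f(3) = 2*(29) + 1*(-16) + 2*(45) = 132; iterating: f(3)=132, f(4)=261, f(5)=712, f(6)=1949, f(7)=5132, f(8)=13637, f(9)=36304, f(10)=96509; answer 96509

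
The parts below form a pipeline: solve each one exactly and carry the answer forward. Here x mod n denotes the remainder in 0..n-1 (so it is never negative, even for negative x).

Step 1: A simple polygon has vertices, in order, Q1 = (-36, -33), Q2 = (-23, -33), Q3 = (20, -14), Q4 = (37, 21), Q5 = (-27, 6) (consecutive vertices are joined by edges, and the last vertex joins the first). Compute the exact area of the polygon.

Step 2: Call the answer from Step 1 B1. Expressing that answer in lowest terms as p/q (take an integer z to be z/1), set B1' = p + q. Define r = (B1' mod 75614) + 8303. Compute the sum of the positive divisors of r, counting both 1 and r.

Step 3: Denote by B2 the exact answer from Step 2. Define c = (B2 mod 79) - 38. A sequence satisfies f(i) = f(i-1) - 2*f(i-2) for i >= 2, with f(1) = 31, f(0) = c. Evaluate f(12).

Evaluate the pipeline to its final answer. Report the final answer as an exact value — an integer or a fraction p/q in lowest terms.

751

Step 1: cross terms: (-36*-33 - -23*-33)=429, (-23*-14 - 20*-33)=982, (20*21 - 37*-14)=938, (37*6 - -27*21)=789, (-27*-33 - -36*6)=1107; twice the area = |4245| = 4245; area = 4245/2; answer 4245/2
Step 2: B1 = 4245/2; threaded value p + q = 4247; r = 12550; 12550 = 2 * 5^2 * 251; sigma = (1 + 2) * (1 + 5 + 25) * (1 + 251) = 3 * 31 * 252 = 23436; answer 23436
Step 3: B2 = 23436; c = 14; f(2) = 1*(31) - 2*(14) = 3; iterating: f(2)=3, f(3)=-59, f(4)=-65, f(5)=53, f(6)=183, f(7)=77, f(8)=-289, f(9)=-443, f(10)=135, f(11)=1021, f(12)=751; answer 751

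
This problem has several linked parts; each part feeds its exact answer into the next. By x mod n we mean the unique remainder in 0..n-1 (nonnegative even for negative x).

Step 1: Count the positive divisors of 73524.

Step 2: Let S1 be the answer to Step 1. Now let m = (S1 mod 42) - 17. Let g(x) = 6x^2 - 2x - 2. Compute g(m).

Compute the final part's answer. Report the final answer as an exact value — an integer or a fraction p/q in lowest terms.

278

Step 1: 73524 = 2^2 * 3 * 11 * 557; number of divisors = (2+1) * (1+1) * (1+1) * (1+1) = 24; answer 24
Step 2: S1 = 24; m = 7; 6*(7)^2 - 2*(7)^1 - 2 = (294) + (-14) + (-2) = 278; answer 278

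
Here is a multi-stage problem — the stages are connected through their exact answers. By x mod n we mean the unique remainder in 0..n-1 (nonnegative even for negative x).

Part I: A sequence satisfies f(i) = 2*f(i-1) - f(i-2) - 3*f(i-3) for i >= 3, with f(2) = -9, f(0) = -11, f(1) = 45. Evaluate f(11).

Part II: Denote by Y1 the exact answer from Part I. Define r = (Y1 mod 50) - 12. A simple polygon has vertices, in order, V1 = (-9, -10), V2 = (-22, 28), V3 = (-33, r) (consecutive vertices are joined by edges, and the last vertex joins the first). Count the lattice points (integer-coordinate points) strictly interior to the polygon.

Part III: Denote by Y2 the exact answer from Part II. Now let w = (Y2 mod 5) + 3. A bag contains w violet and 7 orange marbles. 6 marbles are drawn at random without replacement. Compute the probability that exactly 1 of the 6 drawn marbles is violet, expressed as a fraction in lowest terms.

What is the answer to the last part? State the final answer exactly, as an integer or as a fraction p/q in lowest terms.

5/44

Part I: f(3) = 2*(-9) - 1*(45) - 3*(-11) = -30; iterating: f(3)=-30, f(4)=-186, f(5)=-315, f(6)=-354, f(7)=165, f(8)=1629, f(9)=4155, f(10)=6186, f(11)=3330; answer 3330
Part II: Y1 = 3330; r = 18; cross terms: (-9*28 - -22*-10)=-472, (-22*18 - -33*28)=528, (-33*-10 - -9*18)=492; twice the area = |548| = 548; area = 274; boundary points = 1 + 1 + 4 = 6; strictly interior points = area - boundary/2 + 1 = 272; answer 272
Part III: Y2 = 272; w = 5; total draws C(12,6) = 924; favorable C(5,1)*C(7,5) = 105; P = 5/44; answer 5/44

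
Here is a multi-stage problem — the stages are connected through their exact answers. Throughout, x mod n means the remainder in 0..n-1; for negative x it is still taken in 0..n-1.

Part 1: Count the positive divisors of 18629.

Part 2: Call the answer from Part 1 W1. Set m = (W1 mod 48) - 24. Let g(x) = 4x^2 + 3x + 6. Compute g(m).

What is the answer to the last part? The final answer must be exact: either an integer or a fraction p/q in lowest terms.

Part 1: 18629 = 13 * 1433; number of divisors = (1+1) * (1+1) = 4; answer 4
Part 2: W1 = 4; m = -20; 4*(-20)^2 + 3*(-20)^1 + 6 = (1600) + (-60) + (6) = 1546; answer 1546

1546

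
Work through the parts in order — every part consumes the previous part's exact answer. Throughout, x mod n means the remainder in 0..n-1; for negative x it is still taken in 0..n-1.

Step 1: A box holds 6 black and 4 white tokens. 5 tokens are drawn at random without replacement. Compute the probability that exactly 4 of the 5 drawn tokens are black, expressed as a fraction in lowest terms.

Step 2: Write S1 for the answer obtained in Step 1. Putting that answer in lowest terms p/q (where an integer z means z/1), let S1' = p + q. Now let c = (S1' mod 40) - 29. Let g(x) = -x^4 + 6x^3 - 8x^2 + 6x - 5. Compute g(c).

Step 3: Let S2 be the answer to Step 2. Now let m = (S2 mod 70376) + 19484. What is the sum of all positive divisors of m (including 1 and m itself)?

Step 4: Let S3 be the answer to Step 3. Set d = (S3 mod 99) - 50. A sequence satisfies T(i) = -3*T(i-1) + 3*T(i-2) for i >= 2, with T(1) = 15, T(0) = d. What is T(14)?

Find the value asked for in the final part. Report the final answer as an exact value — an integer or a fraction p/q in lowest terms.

Step 1: total draws C(10,5) = 252; favorable C(6,4)*C(4,1) = 60; P = 5/21; answer 5/21
Step 2: S1 = 5/21; threaded value p + q = 26; c = -3; -1*(-3)^4 + 6*(-3)^3 - 8*(-3)^2 + 6*(-3)^1 - 5 = (-81) + (-162) + (-72) + (-18) + (-5) = -338; answer -338
Step 3: S2 = -338; m = 89522; 89522 = 2 * 17 * 2633; sigma = (1 + 2) * (1 + 17) * (1 + 2633) = 3 * 18 * 2634 = 142236; answer 142236
Step 4: S3 = 142236; d = 22; T(2) = -3*(15) + 3*(22) = 21; iterating: T(2)=21, T(3)=-18, T(4)=117, T(5)=-405, T(6)=1566, T(7)=-5913, T(8)=22437, T(9)=-85050, T(10)=322461, T(11)=-1222533, T(12)=4634982, T(13)=-17572545, T(14)=66622581; answer 66622581

66622581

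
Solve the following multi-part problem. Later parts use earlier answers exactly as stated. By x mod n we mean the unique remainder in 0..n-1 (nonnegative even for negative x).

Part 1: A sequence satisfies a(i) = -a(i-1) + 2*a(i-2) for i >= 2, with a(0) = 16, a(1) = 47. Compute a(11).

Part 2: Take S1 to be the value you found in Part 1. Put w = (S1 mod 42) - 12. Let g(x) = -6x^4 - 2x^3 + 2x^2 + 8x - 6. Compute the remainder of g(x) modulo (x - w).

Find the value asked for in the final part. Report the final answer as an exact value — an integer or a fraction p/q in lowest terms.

Part 1: a(2) = -1*(47) + 2*(16) = -15; iterating: a(2)=-15, a(3)=109, a(4)=-139, a(5)=357, a(6)=-635, a(7)=1349, a(8)=-2619, a(9)=5317, a(10)=-10555, a(11)=21189; answer 21189
Part 2: S1 = 21189; w = 9; remainder = value at the root: -6*(9)^4 - 2*(9)^3 + 2*(9)^2 + 8*(9)^1 - 6 = (-39366) + (-1458) + (162) + (72) + (-6) = -40596; answer -40596

-40596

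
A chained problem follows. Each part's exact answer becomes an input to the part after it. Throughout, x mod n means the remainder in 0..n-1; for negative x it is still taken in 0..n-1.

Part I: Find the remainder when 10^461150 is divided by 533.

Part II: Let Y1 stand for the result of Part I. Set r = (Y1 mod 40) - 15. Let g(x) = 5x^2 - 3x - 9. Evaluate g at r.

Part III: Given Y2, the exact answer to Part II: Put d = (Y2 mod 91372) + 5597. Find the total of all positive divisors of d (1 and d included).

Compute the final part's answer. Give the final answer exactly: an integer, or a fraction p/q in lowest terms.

11520

Part I: squarings mod 533: 10^1=10, 10^2=100, 10^4=406, 10^8=139, 10^16=133, 10^32=100, 10^64=406, 10^128=139, 10^256=133, 10^512=100, 10^1024=406, 10^2048=139, 10^4096=133, 10^8192=100, 10^16384=406, 10^32768=139, 10^65536=133, 10^131072=100, 10^262144=406; 10^461150 = 10^2 * 10^4 * 10^8 * 10^16 * 10^64 * 10^256 * 10^2048 * 10^65536 * 10^131072 * 10^262144 = 165 (mod 533); answer 165
Part II: Y1 = 165; r = -10; 5*(-10)^2 - 3*(-10)^1 - 9 = (500) + (30) + (-9) = 521; answer 521
Part III: Y2 = 521; d = 6118; 6118 = 2 * 7 * 19 * 23; sigma = (1 + 2) * (1 + 7) * (1 + 19) * (1 + 23) = 3 * 8 * 20 * 24 = 11520; answer 11520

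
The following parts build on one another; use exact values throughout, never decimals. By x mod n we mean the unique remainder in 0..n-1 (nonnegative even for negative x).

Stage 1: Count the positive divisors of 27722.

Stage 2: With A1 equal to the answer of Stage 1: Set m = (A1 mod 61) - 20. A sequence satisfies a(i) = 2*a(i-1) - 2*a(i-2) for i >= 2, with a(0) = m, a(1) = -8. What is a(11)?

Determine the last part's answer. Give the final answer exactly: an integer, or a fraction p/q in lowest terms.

Stage 1: 27722 = 2 * 83 * 167; number of divisors = (1+1) * (1+1) * (1+1) = 8; answer 8
Stage 2: A1 = 8; m = -12; a(2) = 2*(-8) - 2*(-12) = 8; iterating: a(2)=8, a(3)=32, a(4)=48, a(5)=32, a(6)=-32, a(7)=-128, a(8)=-192, a(9)=-128, a(10)=128, a(11)=512; answer 512

512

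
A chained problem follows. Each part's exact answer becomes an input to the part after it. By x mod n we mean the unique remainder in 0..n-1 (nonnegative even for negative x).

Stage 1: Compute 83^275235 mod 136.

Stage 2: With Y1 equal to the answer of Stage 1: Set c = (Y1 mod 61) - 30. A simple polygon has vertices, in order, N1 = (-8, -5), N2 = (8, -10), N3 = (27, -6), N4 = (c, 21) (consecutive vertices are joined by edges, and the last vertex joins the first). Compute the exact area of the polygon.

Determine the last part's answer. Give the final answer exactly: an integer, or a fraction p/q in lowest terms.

545

Stage 1: squarings mod 136: 83^1=83, 83^2=89, 83^4=33, 83^8=1, 83^16=1, 83^32=1, 83^64=1, 83^128=1, 83^256=1, 83^512=1, 83^1024=1, 83^2048=1, 83^4096=1, 83^8192=1, 83^16384=1, 83^32768=1, 83^65536=1, 83^131072=1, 83^262144=1; 83^275235 = 83^1 * 83^2 * 83^32 * 83^256 * 83^512 * 83^4096 * 83^8192 * 83^262144 = 43 (mod 136); answer 43
Stage 2: Y1 = 43; c = 13; cross terms: (-8*-10 - 8*-5)=120, (8*-6 - 27*-10)=222, (27*21 - 13*-6)=645, (13*-5 - -8*21)=103; twice the area = |1090| = 1090; area = 545; answer 545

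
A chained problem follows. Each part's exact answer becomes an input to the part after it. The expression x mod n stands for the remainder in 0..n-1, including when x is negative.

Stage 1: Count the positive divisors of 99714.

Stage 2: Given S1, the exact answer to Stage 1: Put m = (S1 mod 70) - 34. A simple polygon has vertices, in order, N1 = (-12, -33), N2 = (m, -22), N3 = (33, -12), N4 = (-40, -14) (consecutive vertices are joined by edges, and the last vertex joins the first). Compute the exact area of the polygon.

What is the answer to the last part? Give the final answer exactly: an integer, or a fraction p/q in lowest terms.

Stage 1: 99714 = 2 * 3 * 16619; number of divisors = (1+1) * (1+1) * (1+1) = 8; answer 8
Stage 2: S1 = 8; m = -26; cross terms: (-12*-22 - -26*-33)=-594, (-26*-12 - 33*-22)=1038, (33*-14 - -40*-12)=-942, (-40*-33 - -12*-14)=1152; twice the area = |654| = 654; area = 327; answer 327

327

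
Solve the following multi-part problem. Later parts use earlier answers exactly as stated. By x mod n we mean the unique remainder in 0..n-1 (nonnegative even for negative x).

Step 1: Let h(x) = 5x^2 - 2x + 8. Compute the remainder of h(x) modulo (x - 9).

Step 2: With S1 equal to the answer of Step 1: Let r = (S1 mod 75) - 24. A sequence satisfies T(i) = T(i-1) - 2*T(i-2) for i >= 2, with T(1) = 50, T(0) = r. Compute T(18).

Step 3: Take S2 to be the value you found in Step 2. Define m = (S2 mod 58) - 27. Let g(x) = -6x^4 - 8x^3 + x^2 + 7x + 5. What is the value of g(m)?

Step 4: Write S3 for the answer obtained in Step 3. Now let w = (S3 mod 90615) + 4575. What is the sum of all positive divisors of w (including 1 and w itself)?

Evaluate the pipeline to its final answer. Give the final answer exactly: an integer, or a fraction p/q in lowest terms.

Step 1: remainder = value at the root: 5*(9)^2 - 2*(9)^1 + 8 = (405) + (-18) + (8) = 395; answer 395
Step 2: S1 = 395; r = -4; T(2) = 1*(50) - 2*(-4) = 58; iterating: T(2)=58, T(3)=-42, T(4)=-158, T(5)=-74, T(6)=242, T(7)=390, T(8)=-94, T(9)=-874, T(10)=-686, T(11)=1062, T(12)=2434, T(13)=310, T(14)=-4558, T(15)=-5178, T(16)=3938, T(17)=14294, T(18)=6418; answer 6418
Step 3: S2 = 6418; m = 11; -6*(11)^4 - 8*(11)^3 + 1*(11)^2 + 7*(11)^1 + 5 = (-87846) + (-10648) + (121) + (77) + (5) = -98291; answer -98291
Step 4: S3 = -98291; w = 87514; 87514 = 2 * 7^2 * 19 * 47; sigma = (1 + 2) * (1 + 7 + 49) * (1 + 19) * (1 + 47) = 3 * 57 * 20 * 48 = 164160; answer 164160

164160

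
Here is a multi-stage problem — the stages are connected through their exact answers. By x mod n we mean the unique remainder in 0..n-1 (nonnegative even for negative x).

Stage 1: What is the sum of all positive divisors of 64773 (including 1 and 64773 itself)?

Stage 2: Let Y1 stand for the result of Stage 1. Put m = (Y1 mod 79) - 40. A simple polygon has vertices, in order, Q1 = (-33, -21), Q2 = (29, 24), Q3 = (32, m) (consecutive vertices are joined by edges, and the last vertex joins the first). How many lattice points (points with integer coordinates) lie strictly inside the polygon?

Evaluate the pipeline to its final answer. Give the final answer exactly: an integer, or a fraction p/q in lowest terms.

Stage 1: 64773 = 3^3 * 2399; sigma = (1 + 3 + 9 + 27) * (1 + 2399) = 40 * 2400 = 96000; answer 96000
Stage 2: Y1 = 96000; m = -25; cross terms: (-33*24 - 29*-21)=-183, (29*-25 - 32*24)=-1493, (32*-21 - -33*-25)=-1497; twice the area = |-3173| = 3173; area = 3173/2; boundary points = 1 + 1 + 1 = 3; strictly interior points = area - boundary/2 + 1 = 1586; answer 1586

1586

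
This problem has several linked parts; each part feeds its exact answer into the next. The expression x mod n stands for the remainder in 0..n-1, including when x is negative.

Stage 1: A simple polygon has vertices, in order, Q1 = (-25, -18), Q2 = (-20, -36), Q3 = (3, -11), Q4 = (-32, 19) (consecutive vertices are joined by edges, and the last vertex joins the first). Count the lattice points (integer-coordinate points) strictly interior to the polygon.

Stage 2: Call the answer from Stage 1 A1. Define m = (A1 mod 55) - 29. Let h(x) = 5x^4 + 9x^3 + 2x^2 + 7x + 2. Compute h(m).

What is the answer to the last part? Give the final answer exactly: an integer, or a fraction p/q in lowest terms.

Stage 1: cross terms: (-25*-36 - -20*-18)=540, (-20*-11 - 3*-36)=328, (3*19 - -32*-11)=-295, (-32*-18 - -25*19)=1051; twice the area = |1624| = 1624; area = 812; boundary points = 1 + 1 + 5 + 1 = 8; strictly interior points = area - boundary/2 + 1 = 809; answer 809
Stage 2: A1 = 809; m = 10; 5*(10)^4 + 9*(10)^3 + 2*(10)^2 + 7*(10)^1 + 2 = (50000) + (9000) + (200) + (70) + (2) = 59272; answer 59272

59272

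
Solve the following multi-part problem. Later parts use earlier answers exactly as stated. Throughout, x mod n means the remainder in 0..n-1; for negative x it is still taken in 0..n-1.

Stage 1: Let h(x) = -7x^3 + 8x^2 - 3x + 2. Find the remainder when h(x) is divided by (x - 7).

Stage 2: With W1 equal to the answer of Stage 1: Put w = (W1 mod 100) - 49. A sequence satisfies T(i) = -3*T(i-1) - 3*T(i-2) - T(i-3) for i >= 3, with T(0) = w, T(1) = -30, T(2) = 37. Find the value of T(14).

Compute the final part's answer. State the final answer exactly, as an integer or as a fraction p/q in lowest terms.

Stage 1: remainder = value at the root: -7*(7)^3 + 8*(7)^2 - 3*(7)^1 + 2 = (-2401) + (392) + (-21) + (2) = -2028; answer -2028
Stage 2: W1 = -2028; w = 23; T(3) = -3*(37) - 3*(-30) - 1*(23) = -44; iterating: T(3)=-44, T(4)=51, T(5)=-58, T(6)=65, T(7)=-72, T(8)=79, T(9)=-86, T(10)=93, T(11)=-100, T(12)=107, T(13)=-114, T(14)=121; answer 121

121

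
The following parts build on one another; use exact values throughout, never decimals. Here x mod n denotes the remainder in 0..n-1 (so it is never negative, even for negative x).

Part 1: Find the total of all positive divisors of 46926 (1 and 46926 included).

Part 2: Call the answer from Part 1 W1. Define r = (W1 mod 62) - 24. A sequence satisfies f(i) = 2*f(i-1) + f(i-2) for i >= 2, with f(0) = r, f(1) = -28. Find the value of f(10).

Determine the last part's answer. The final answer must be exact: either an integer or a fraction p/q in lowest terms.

Part 1: 46926 = 2 * 3^3 * 11 * 79; sigma = (1 + 2) * (1 + 3 + 9 + 27) * (1 + 11) * (1 + 79) = 3 * 40 * 12 * 80 = 115200; answer 115200
Part 2: W1 = 115200; r = -20; f(2) = 2*(-28) + 1*(-20) = -76; iterating: f(2)=-76, f(3)=-180, f(4)=-436, f(5)=-1052, f(6)=-2540, f(7)=-6132, f(8)=-14804, f(9)=-35740, f(10)=-86284; answer -86284

-86284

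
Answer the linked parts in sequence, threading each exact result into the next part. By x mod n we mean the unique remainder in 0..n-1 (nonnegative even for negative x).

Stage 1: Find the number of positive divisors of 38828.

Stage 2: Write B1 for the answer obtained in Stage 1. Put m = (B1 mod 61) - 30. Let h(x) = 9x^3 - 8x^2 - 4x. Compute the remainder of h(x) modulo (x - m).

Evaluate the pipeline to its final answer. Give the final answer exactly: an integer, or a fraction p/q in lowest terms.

-55008

Stage 1: 38828 = 2^2 * 17 * 571; number of divisors = (2+1) * (1+1) * (1+1) = 12; answer 12
Stage 2: B1 = 12; m = -18; remainder = value at the root: 9*(-18)^3 - 8*(-18)^2 - 4*(-18)^1 = (-52488) + (-2592) + (72) = -55008; answer -55008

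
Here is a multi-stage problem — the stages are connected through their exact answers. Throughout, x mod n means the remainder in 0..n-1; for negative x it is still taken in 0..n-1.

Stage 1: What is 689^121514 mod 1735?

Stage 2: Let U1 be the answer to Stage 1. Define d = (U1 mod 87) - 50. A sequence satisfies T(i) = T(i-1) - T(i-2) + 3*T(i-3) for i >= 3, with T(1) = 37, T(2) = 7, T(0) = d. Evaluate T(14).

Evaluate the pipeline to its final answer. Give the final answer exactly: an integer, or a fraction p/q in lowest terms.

Stage 1: squarings mod 1735: 689^1=689, 689^2=1066, 689^4=1666, 689^8=1291, 689^16=1081, 689^32=906, 689^64=181, 689^128=1531, 689^256=1711, 689^512=576, 689^1024=391, 689^2048=201, 689^4096=496, 689^8192=1381, 689^16384=396, 689^32768=666, 689^65536=1131; 689^121514 = 689^2 * 689^8 * 689^32 * 689^128 * 689^512 * 689^2048 * 689^4096 * 689^16384 * 689^32768 * 689^65536 = 1391 (mod 1735); answer 1391
Stage 2: U1 = 1391; d = 36; T(3) = 1*(7) - 1*(37) + 3*(36) = 78; iterating: T(3)=78, T(4)=182, T(5)=125, T(6)=177, T(7)=598, T(8)=796, T(9)=729, T(10)=1727, T(11)=3386, T(12)=3846, T(13)=5641, T(14)=11953; answer 11953

11953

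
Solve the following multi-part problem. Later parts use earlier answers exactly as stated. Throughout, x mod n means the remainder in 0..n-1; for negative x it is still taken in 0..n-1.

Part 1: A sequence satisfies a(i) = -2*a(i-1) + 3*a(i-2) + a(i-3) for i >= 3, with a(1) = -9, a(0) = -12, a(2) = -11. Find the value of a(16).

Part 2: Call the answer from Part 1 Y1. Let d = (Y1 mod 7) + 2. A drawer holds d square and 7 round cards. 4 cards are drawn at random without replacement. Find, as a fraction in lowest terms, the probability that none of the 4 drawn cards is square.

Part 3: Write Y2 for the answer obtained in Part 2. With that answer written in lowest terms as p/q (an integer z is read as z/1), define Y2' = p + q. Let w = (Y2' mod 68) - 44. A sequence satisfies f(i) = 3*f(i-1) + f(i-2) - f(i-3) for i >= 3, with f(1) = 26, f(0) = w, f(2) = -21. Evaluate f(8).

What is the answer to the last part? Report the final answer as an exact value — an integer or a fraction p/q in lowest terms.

-4169

Part 1: a(3) = -2*(-11) + 3*(-9) + 1*(-12) = -17; iterating: a(3)=-17, a(4)=-8, a(5)=-46, a(6)=51, a(7)=-248, a(8)=603, a(9)=-1899, a(10)=5359, a(11)=-15812, a(12)=45802, a(13)=-133681, a(14)=388956, a(15)=-1133153, a(16)=3299493; answer 3299493
Part 2: Y1 = 3299493; d = 3; total draws C(10,4) = 210; favorable C(7,4) = 35; P = 1/6; answer 1/6
Part 3: Y2 = 1/6; threaded value p + q = 7; w = -37; f(3) = 3*(-21) + 1*(26) - 1*(-37) = 0; iterating: f(3)=0, f(4)=-47, f(5)=-120, f(6)=-407, f(7)=-1294, f(8)=-4169; answer -4169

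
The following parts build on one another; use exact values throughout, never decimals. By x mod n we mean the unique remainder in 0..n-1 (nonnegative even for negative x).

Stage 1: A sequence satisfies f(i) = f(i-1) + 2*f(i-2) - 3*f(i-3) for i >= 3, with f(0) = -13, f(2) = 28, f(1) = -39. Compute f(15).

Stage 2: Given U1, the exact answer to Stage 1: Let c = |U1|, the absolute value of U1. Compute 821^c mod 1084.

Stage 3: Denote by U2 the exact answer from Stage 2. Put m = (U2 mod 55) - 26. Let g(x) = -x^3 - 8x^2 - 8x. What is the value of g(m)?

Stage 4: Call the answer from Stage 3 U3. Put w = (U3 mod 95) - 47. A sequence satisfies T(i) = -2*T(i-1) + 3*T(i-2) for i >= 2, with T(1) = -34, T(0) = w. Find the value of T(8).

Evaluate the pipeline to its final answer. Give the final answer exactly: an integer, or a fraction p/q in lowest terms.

-9880

Stage 1: f(3) = 1*(28) + 2*(-39) - 3*(-13) = -11; iterating: f(3)=-11, f(4)=162, f(5)=56, f(6)=413, f(7)=39, f(8)=697, f(9)=-464, f(10)=813, f(11)=-2206, f(12)=812, f(13)=-6039, f(14)=2203, f(15)=-12311; answer -12311
Stage 2: U1 = -12311; c = 12311; squarings mod 1084: 821^1=821, 821^2=877, 821^4=573, 821^8=961, 821^16=1037, 821^32=41, 821^64=597, 821^128=857, 821^256=581, 821^512=437, 821^1024=185, 821^2048=621, 821^4096=821, 821^8192=877; 821^12311 = 821^1 * 821^2 * 821^4 * 821^16 * 821^4096 * 821^8192 = 69 (mod 1084); answer 69
Stage 3: U2 = 69; m = -12; -1*(-12)^3 - 8*(-12)^2 - 8*(-12)^1 = (1728) + (-1152) + (96) = 672; answer 672
Stage 4: U3 = 672; w = -40; T(2) = -2*(-34) + 3*(-40) = -52; iterating: T(2)=-52, T(3)=2, T(4)=-160, T(5)=326, T(6)=-1132, T(7)=3242, T(8)=-9880; answer -9880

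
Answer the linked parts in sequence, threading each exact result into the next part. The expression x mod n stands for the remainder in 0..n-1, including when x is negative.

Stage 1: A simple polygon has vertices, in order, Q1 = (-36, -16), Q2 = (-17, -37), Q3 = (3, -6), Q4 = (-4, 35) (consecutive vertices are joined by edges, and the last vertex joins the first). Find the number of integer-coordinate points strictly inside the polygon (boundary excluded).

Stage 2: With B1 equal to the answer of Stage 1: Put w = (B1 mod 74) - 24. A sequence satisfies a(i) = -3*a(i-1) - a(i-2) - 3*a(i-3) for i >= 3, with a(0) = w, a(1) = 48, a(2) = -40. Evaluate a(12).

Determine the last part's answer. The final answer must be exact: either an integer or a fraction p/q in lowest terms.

Stage 1: cross terms: (-36*-37 - -17*-16)=1060, (-17*-6 - 3*-37)=213, (3*35 - -4*-6)=81, (-4*-16 - -36*35)=1324; twice the area = |2678| = 2678; area = 1339; boundary points = 1 + 1 + 1 + 1 = 4; strictly interior points = area - boundary/2 + 1 = 1338; answer 1338
Stage 2: B1 = 1338; w = -18; a(3) = -3*(-40) - 1*(48) - 3*(-18) = 126; iterating: a(3)=126, a(4)=-482, a(5)=1440, a(6)=-4216, a(7)=12654, a(8)=-38066, a(9)=114192, a(10)=-342472, a(11)=1027422, a(12)=-3082370; answer -3082370

-3082370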